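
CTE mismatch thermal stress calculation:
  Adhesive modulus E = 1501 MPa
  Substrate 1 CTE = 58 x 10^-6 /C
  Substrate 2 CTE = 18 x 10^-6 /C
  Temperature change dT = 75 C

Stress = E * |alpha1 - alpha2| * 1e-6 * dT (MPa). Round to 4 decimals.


delta_alpha = |58 - 18| = 40 x 10^-6/C
Stress = 1501 * 40e-6 * 75
= 4.5030 MPa

4.5030


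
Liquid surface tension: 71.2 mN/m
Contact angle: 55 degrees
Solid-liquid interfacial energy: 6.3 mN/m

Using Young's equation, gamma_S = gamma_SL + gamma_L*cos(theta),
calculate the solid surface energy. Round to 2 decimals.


gamma_S = 6.3 + 71.2 * cos(55)
= 47.14 mN/m

47.14


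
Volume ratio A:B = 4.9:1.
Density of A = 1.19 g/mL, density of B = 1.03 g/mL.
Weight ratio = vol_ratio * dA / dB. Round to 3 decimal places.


Wt ratio = 4.9 * 1.19 / 1.03
= 5.661

5.661


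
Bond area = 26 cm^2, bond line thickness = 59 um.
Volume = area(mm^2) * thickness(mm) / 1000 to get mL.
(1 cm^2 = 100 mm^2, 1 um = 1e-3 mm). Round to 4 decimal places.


area_mm2 = 26 * 100 = 2600
blt_mm = 59 * 1e-3 = 0.059
vol_mm3 = 2600 * 0.059 = 153.4
vol_mL = 153.4 / 1000 = 0.1534 mL

0.1534


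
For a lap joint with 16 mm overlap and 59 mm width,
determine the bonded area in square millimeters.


Area = 16 * 59 = 944 mm^2

944


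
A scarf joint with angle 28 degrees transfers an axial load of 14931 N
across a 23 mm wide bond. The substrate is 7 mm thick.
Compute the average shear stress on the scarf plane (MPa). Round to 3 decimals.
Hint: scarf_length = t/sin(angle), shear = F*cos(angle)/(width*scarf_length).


scarf_length = 7 / sin(28 deg) = 14.9104 mm
cos(28 deg) = 0.882948
shear stress = 14931 * 0.882948 / (23 * 14.9104)
= 38.442 MPa

38.442


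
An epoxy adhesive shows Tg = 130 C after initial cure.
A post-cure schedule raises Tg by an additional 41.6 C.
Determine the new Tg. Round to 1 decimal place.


New Tg = 130 + 41.6
= 171.6 C

171.6


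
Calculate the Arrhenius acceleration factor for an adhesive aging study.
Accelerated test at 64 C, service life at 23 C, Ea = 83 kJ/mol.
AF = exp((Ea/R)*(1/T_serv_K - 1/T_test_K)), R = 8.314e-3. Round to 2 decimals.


T_test = 337.15 K, T_serv = 296.15 K
Ea/R = 83 / 0.008314 = 9983.16
AF = exp(9983.16 * (1/296.15 - 1/337.15))
= 60.30

60.30


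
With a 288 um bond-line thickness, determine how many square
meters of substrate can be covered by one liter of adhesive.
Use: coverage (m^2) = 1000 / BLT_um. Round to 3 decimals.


Coverage = 1000 / 288 = 3.472 m^2

3.472


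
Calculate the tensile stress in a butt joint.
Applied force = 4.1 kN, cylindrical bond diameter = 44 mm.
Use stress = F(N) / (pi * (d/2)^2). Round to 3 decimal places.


A = pi * 22.0^2 = 1520.5308 mm^2
sigma = 4100.0 / 1520.5308 = 2.696 MPa

2.696


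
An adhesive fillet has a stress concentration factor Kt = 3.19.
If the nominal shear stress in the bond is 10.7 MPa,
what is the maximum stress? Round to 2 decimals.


Max stress = 10.7 * 3.19 = 34.13 MPa

34.13


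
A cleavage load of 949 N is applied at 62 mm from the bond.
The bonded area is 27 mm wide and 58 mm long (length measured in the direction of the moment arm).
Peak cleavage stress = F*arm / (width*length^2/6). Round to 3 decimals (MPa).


Moment = 949 * 62 = 58838 N*mm
Section modulus = 27 * 3364 / 6 = 90828 / 6 mm^3
Stress = 58838 / (90828 / 6) = 353028 / 90828
= 3.887 MPa

3.887


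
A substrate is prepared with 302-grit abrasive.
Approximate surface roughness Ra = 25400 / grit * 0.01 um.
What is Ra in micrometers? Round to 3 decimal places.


Ra = 25400 / 302 * 0.01 = 0.841 um

0.841


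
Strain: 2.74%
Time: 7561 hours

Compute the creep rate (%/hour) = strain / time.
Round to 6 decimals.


Creep rate = 2.74 / 7561
= 0.000362 %/h

0.000362


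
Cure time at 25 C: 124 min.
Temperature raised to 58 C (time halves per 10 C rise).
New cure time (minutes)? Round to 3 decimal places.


Acceleration factor = 2^(33/10) = 9.8492
New time = 124 / 9.8492 = 12.590 min

12.590


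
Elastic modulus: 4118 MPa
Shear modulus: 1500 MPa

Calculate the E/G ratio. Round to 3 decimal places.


E / G = 4118 / 1500 = 2.745

2.745


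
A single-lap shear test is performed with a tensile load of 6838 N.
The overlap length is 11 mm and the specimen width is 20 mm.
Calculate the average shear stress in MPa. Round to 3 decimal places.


Shear stress = F / (overlap * width)
= 6838 / (11 * 20)
= 6838 / 220
= 31.082 MPa

31.082


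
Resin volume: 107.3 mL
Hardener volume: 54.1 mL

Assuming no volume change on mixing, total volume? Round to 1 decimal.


V_total = 107.3 + 54.1 = 161.4 mL

161.4


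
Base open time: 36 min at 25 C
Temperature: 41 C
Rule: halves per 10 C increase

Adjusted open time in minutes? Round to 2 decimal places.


Acceleration = 2^((41-25)/10) = 3.0314
Open time = 36 / 3.0314 = 11.88 min

11.88


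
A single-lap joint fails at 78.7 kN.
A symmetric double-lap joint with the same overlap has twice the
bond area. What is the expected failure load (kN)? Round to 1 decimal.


Double-lap load = 2 * 78.7 = 157.4 kN

157.4


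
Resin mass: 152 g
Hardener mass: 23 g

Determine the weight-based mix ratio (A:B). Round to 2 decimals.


Ratio = 152 / 23 = 6.61

6.61


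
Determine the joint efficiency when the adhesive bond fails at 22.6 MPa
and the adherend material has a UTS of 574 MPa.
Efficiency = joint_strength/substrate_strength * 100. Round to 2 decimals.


Joint efficiency = 22.6 / 574 * 100
= 3.94%

3.94


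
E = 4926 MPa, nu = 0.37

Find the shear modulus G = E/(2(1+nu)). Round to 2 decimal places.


G = 4926 / (2 * 1.37)
= 1797.81 MPa

1797.81


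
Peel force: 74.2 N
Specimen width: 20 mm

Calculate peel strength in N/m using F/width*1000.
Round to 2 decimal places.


Peel strength = 74.2 / 20 * 1000 = 3710.00 N/m

3710.00


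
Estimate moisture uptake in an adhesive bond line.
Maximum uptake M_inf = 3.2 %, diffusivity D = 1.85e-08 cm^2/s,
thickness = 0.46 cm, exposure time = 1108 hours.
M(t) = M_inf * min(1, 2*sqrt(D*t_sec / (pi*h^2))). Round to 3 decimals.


Convert time: 1108 h = 3988800 s
ratio = min(1, 2*sqrt(1.85e-08*3988800/(pi*0.46^2)))
= 0.666353
M(t) = 3.2 * 0.666353 = 2.132%

2.132


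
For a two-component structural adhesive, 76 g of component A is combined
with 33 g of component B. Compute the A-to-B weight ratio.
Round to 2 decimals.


Weight ratio A:B = 76 / 33
= 2.30

2.30


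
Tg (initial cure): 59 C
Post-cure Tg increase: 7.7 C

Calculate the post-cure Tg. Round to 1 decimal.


Post-cure Tg = 59 + 7.7 = 66.7 C

66.7


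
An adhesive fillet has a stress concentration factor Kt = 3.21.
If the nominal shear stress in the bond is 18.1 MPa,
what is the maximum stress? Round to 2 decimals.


Max stress = 18.1 * 3.21 = 58.10 MPa

58.10


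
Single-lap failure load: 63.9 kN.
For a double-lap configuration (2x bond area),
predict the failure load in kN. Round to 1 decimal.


Failure load = 63.9 * 2 = 127.8 kN

127.8


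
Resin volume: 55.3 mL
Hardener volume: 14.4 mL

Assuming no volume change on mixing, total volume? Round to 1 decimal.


V_total = 55.3 + 14.4 = 69.7 mL

69.7


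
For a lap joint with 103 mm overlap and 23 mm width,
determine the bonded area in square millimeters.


Area = 103 * 23 = 2369 mm^2

2369


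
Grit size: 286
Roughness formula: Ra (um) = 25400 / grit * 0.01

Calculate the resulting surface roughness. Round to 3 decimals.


Ra = 25400 / 286 * 0.01
= 0.888 um

0.888


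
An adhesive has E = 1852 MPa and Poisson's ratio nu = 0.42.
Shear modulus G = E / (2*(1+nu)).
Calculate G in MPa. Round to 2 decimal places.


G = 1852 / (2*(1+0.42))
= 1852 / 2.84
= 652.11 MPa

652.11


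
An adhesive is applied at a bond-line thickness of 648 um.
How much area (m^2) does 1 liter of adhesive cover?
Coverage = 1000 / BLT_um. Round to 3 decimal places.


Coverage = 1000 / 648 = 1.543 m^2

1.543


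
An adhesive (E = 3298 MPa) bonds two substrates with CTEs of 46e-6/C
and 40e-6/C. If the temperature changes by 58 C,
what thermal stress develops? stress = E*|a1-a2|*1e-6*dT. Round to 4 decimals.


Stress = 3298 * |46 - 40| * 1e-6 * 58
= 1.1477 MPa

1.1477


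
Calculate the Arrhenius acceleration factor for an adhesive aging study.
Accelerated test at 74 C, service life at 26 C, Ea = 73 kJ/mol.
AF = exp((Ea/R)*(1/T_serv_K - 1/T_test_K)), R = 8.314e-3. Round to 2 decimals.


T_test = 347.15 K, T_serv = 299.15 K
Ea/R = 73 / 0.008314 = 8780.37
AF = exp(8780.37 * (1/299.15 - 1/347.15))
= 57.88

57.88


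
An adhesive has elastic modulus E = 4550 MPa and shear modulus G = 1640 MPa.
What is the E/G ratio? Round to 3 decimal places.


E/G = 4550 / 1640 = 2.774

2.774


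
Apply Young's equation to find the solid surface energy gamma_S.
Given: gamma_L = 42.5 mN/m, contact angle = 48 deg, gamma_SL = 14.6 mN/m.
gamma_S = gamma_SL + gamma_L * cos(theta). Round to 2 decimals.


theta_rad = 48 * pi/180 = 0.837758
gamma_S = 14.6 + 42.5 * cos(0.837758)
= 43.04 mN/m

43.04


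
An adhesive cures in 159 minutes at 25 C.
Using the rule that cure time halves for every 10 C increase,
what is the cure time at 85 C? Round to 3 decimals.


Factor = 2^((85 - 25) / 10) = 64.0000
Cure time = 159 / 64.0000
= 2.484 minutes

2.484


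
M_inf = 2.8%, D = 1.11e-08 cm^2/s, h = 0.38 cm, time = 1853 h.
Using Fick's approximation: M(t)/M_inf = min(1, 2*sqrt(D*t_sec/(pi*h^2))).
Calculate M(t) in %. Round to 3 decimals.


t = 6670800 s
ratio = min(1, 2*sqrt(1.11e-08*6670800/(pi*0.1444)))
= 0.808020
M(t) = 2.8 * 0.808020 = 2.262%

2.262


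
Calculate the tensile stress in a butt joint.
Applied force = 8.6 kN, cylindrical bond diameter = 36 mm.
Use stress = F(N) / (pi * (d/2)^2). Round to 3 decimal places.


A = pi * 18.0^2 = 1017.8760 mm^2
sigma = 8600.0 / 1017.8760 = 8.449 MPa

8.449


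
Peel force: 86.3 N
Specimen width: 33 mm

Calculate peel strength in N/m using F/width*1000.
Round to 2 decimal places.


Peel strength = 86.3 / 33 * 1000 = 2615.15 N/m

2615.15


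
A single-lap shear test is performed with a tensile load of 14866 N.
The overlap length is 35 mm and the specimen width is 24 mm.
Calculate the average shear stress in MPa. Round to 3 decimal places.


Shear stress = F / (overlap * width)
= 14866 / (35 * 24)
= 14866 / 840
= 17.698 MPa

17.698


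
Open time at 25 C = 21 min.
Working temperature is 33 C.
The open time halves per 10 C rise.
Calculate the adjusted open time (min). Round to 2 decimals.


factor = 2^((33 - 25) / 10) = 1.7411
ot = 21 / 1.7411 = 12.06 min

12.06


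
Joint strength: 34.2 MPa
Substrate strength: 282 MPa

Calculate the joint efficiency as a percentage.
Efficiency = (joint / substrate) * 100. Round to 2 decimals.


Efficiency = (34.2 / 282) * 100 = 12.13%

12.13


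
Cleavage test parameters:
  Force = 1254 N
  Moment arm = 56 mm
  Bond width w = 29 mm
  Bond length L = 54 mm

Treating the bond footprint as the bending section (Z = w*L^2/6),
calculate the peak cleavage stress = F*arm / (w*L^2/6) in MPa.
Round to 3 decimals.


M = 1254 * 56 = 70224 N*mm
Z = 29 * 54^2 / 6 = 84564 / 6 mm^3
sigma = M / Z = 6 * 70224 / 84564 = 421344 / 84564
= 4.983 MPa

4.983


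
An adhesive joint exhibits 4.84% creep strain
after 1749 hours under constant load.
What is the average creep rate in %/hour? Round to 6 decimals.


Creep rate = strain / time
= 4.84 / 1749
= 0.002767 %/h

0.002767


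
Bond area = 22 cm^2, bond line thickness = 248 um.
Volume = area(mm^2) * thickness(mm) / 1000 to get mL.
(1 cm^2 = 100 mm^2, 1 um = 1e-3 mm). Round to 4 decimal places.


area_mm2 = 22 * 100 = 2200
blt_mm = 248 * 1e-3 = 0.248
vol_mm3 = 2200 * 0.248 = 545.6
vol_mL = 545.6 / 1000 = 0.5456 mL

0.5456


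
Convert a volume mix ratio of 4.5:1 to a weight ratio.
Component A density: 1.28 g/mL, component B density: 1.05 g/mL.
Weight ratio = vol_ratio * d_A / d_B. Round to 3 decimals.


= 4.5 * 1.28 / 1.05 = 5.486

5.486


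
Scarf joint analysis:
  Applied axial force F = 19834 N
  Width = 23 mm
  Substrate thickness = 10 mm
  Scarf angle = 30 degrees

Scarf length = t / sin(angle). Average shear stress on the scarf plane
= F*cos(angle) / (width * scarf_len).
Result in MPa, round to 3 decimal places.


Scarf length = 10 / sin(30 deg) = 20.0000 mm
cos(30 deg) = 0.866025
Shear = 19834 * 0.866025 / (23 * 20.0000)
= 37.341 MPa

37.341


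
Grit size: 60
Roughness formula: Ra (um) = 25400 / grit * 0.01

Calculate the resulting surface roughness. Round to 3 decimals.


Ra = 25400 / 60 * 0.01
= 4.233 um

4.233


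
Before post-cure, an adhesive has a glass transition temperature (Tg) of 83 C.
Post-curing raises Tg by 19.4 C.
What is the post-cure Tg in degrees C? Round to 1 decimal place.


Tg_post = Tg_base + delta_Tg
= 83 + 19.4
= 102.4 C

102.4


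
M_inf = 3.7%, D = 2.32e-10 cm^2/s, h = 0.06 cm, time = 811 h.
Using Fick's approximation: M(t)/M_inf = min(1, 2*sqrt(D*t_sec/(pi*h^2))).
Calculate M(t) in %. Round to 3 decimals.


t = 2919600 s
ratio = min(1, 2*sqrt(2.32e-10*2919600/(pi*0.0036)))
= 0.489451
M(t) = 3.7 * 0.489451 = 1.811%

1.811


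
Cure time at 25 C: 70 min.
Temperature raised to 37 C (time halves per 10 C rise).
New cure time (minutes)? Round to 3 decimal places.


Acceleration factor = 2^(12/10) = 2.2974
New time = 70 / 2.2974 = 30.469 min

30.469


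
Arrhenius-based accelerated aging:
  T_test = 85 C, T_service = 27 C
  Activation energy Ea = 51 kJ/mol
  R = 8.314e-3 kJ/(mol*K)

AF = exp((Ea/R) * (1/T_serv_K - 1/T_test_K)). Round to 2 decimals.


T_test_K = 358.15, T_serv_K = 300.15
AF = exp((51/8.314e-3) * (1/300.15 - 1/358.15))
= 27.38

27.38


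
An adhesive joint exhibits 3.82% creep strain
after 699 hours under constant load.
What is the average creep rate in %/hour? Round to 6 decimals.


Creep rate = strain / time
= 3.82 / 699
= 0.005465 %/h

0.005465


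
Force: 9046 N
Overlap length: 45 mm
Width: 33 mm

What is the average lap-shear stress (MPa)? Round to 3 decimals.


Average shear stress = F / (overlap * width)
= 9046 / (45 * 33)
= 6.092 MPa

6.092


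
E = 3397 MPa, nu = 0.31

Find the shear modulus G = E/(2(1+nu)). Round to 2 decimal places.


G = 3397 / (2 * 1.31)
= 1296.56 MPa

1296.56


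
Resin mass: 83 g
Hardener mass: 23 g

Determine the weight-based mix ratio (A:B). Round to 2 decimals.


Ratio = 83 / 23 = 3.61

3.61


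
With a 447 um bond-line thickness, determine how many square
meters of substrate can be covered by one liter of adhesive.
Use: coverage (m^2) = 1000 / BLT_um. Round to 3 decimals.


Coverage = 1000 / 447 = 2.237 m^2

2.237


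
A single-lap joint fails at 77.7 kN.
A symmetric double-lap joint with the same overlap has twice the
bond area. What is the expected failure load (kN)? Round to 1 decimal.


Double-lap load = 2 * 77.7 = 155.4 kN

155.4


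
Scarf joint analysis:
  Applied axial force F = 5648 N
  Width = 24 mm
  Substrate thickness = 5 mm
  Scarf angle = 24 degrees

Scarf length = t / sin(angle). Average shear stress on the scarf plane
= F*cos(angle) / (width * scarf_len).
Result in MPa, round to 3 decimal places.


Scarf length = 5 / sin(24 deg) = 12.2930 mm
cos(24 deg) = 0.913545
Shear = 5648 * 0.913545 / (24 * 12.2930)
= 17.489 MPa

17.489


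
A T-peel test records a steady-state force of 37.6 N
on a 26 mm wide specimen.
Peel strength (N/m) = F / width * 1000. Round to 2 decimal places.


Peel strength = 37.6 / 26 * 1000
= 1446.15 N/m

1446.15


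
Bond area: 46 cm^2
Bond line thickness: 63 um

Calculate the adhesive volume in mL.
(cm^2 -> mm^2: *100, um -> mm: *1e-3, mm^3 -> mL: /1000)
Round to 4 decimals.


V = 46*100 * 63*1e-3 / 1000
= 0.2898 mL

0.2898


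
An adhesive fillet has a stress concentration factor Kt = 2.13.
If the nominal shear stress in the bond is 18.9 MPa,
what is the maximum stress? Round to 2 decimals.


Max stress = 18.9 * 2.13 = 40.26 MPa

40.26


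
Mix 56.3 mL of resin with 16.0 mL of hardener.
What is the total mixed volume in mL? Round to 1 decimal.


Total = 56.3 + 16.0 = 72.3 mL

72.3


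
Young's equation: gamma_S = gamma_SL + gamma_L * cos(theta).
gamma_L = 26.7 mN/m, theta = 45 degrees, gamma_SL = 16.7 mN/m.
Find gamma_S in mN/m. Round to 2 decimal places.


cos(45 deg) = 0.707107
gamma_S = 16.7 + 26.7 * 0.707107
= 35.58 mN/m

35.58


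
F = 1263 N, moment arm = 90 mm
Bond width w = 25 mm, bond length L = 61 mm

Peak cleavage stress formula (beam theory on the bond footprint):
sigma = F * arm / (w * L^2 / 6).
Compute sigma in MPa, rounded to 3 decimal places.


sigma = (1263 * 90) / (25 * 3721 / 6)
= 113670 * 6 / 93025
= 682020 / 93025
= 7.332 MPa

7.332


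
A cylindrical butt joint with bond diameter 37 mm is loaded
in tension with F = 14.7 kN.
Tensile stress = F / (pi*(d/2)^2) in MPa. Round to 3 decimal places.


Area = pi * (37/2)^2 = 1075.2101 mm^2
Stress = 14.7*1000 / 1075.2101
= 13.672 MPa

13.672


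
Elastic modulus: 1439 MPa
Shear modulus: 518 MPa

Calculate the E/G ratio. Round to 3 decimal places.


E / G = 1439 / 518 = 2.778

2.778


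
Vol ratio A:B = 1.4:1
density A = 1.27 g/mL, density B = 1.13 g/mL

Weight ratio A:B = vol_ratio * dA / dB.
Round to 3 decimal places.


Weight ratio = 1.4 * 1.27 / 1.13
= 1.573

1.573


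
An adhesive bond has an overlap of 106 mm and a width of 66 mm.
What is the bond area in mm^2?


Bond area = overlap * width
= 106 * 66
= 6996 mm^2

6996


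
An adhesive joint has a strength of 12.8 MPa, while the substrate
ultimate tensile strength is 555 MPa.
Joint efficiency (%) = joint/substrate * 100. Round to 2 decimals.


Efficiency = 12.8 / 555 * 100
= 2.31%

2.31


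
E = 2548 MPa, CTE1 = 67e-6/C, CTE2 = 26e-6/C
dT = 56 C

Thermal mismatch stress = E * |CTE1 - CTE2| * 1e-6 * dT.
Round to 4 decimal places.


= 2548 * 41e-6 * 56
= 5.8502 MPa

5.8502


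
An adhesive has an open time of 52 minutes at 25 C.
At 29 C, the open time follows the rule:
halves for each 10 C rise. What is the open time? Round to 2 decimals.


Factor = 2^((29-25)/10) = 1.3195
Open time = 52 / 1.3195 = 39.41 min

39.41


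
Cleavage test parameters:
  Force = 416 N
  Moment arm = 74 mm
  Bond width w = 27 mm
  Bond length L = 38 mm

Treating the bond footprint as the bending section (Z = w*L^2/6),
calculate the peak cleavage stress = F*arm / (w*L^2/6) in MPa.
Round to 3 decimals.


M = 416 * 74 = 30784 N*mm
Z = 27 * 38^2 / 6 = 38988 / 6 mm^3
sigma = M / Z = 6 * 30784 / 38988 = 184704 / 38988
= 4.737 MPa

4.737


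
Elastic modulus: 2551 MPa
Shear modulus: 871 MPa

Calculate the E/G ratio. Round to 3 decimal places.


E / G = 2551 / 871 = 2.929

2.929


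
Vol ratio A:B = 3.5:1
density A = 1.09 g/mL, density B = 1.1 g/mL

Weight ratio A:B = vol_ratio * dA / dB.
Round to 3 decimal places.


Weight ratio = 3.5 * 1.09 / 1.1
= 3.468

3.468


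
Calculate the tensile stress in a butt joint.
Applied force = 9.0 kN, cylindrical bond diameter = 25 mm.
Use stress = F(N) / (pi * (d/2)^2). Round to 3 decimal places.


A = pi * 12.5^2 = 490.8739 mm^2
sigma = 9000.0 / 490.8739 = 18.335 MPa

18.335


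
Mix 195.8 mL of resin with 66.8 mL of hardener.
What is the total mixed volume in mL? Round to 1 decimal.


Total = 195.8 + 66.8 = 262.6 mL

262.6


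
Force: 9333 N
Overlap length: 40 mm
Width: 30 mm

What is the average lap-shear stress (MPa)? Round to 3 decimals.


Average shear stress = F / (overlap * width)
= 9333 / (40 * 30)
= 7.778 MPa

7.778


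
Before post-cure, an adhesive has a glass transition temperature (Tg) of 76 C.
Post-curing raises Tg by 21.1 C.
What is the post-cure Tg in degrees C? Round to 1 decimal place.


Tg_post = Tg_base + delta_Tg
= 76 + 21.1
= 97.1 C

97.1


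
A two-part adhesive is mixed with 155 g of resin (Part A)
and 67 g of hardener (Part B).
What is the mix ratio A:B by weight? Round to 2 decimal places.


Mix ratio = mass_A / mass_B
= 155 / 67
= 2.31

2.31


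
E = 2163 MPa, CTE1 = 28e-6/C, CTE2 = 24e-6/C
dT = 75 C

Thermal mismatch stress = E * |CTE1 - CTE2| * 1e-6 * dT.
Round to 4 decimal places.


= 2163 * 4e-6 * 75
= 0.6489 MPa

0.6489


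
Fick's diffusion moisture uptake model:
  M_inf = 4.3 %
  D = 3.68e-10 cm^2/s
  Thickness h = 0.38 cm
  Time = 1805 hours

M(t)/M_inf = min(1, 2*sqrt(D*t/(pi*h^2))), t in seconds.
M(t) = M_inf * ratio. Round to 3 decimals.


t_sec = 1805 * 3600 = 6498000
ratio = 2*sqrt(3.68e-10*6498000/(pi*0.38^2))
= min(1, 0.145206)
= 0.145206
M(t) = 4.3 * 0.145206 = 0.624 %

0.624


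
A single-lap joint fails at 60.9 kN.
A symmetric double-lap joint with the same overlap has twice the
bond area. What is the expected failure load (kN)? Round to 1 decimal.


Double-lap load = 2 * 60.9 = 121.8 kN

121.8


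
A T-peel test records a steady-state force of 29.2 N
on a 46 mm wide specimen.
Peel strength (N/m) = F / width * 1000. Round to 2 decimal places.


Peel strength = 29.2 / 46 * 1000
= 634.78 N/m

634.78


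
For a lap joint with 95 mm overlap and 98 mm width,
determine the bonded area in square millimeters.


Area = 95 * 98 = 9310 mm^2

9310


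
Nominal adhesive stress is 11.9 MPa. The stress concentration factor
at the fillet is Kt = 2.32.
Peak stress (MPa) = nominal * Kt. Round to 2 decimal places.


Peak = 11.9 * 2.32 = 27.61 MPa

27.61


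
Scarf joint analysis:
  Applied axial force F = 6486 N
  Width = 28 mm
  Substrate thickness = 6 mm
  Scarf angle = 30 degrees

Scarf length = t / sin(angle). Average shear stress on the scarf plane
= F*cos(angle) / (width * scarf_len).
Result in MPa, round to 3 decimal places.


Scarf length = 6 / sin(30 deg) = 12.0000 mm
cos(30 deg) = 0.866025
Shear = 6486 * 0.866025 / (28 * 12.0000)
= 16.717 MPa

16.717


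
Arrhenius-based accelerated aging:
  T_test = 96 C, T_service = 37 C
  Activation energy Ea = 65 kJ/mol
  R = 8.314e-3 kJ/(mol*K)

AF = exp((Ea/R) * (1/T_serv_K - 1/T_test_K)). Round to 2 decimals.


T_test_K = 369.15, T_serv_K = 310.15
AF = exp((65/8.314e-3) * (1/310.15 - 1/369.15))
= 56.20

56.20


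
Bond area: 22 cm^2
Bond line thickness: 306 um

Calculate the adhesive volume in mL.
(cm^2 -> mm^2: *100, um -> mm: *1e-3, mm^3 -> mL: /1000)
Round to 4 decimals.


V = 22*100 * 306*1e-3 / 1000
= 0.6732 mL

0.6732


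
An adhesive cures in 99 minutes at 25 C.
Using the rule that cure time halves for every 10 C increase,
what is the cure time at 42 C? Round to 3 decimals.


Factor = 2^((42 - 25) / 10) = 3.2490
Cure time = 99 / 3.2490
= 30.471 minutes

30.471


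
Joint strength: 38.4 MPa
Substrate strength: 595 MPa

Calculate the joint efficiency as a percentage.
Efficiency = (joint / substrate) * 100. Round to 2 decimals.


Efficiency = (38.4 / 595) * 100 = 6.45%

6.45


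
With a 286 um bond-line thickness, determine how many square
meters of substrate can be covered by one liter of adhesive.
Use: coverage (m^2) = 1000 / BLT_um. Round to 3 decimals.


Coverage = 1000 / 286 = 3.497 m^2

3.497


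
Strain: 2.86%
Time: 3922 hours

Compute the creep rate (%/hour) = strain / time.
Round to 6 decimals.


Creep rate = 2.86 / 3922
= 0.000729 %/h

0.000729


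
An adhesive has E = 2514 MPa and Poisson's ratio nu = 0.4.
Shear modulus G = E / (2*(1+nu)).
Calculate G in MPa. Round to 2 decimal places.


G = 2514 / (2*(1+0.4))
= 2514 / 2.80
= 897.86 MPa

897.86


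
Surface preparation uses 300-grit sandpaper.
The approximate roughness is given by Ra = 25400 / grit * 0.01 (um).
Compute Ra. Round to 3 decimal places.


Ra = 25400 / 300 * 0.01
= 254 / 300
= 0.847 um

0.847


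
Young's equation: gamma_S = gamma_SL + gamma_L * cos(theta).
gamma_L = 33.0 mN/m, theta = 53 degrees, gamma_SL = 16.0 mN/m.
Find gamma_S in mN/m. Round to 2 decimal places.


cos(53 deg) = 0.601815
gamma_S = 16.0 + 33.0 * 0.601815
= 35.86 mN/m

35.86


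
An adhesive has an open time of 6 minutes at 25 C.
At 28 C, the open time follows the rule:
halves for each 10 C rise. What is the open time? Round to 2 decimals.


Factor = 2^((28-25)/10) = 1.2311
Open time = 6 / 1.2311 = 4.87 min

4.87


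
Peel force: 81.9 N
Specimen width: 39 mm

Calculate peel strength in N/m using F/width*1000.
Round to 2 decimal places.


Peel strength = 81.9 / 39 * 1000 = 2100.00 N/m

2100.00


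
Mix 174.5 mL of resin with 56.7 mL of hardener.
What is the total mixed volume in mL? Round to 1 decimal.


Total = 174.5 + 56.7 = 231.2 mL

231.2


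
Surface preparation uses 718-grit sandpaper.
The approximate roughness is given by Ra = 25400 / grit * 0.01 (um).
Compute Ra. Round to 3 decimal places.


Ra = 25400 / 718 * 0.01
= 254 / 718
= 0.354 um

0.354


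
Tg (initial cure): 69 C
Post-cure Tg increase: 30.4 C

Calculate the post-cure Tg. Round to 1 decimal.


Post-cure Tg = 69 + 30.4 = 99.4 C

99.4


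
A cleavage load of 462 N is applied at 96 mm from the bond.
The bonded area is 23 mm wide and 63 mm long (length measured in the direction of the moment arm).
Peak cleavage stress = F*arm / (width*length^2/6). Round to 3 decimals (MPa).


Moment = 462 * 96 = 44352 N*mm
Section modulus = 23 * 3969 / 6 = 91287 / 6 mm^3
Stress = 44352 / (91287 / 6) = 266112 / 91287
= 2.915 MPa

2.915


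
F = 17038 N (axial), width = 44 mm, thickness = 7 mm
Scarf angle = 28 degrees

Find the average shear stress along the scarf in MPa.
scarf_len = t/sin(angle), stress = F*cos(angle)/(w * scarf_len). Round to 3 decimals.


scarf_len = 7/sin(28 deg) = 14.9104
cos(28 deg) = 0.882948
stress = 17038*0.882948/(44*14.9104) = 22.930 MPa

22.930


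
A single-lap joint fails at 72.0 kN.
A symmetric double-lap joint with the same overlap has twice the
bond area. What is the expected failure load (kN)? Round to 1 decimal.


Double-lap load = 2 * 72.0 = 144.0 kN

144.0


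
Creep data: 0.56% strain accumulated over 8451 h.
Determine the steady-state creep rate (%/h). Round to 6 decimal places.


Rate = 0.56 / 8451 = 0.000066 %/h

0.000066


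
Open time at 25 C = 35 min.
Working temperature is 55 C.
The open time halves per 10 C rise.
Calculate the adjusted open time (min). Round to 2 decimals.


factor = 2^((55 - 25) / 10) = 8.0000
ot = 35 / 8.0000 = 4.38 min

4.38


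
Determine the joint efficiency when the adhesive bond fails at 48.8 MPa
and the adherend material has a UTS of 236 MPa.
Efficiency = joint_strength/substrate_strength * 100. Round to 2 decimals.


Joint efficiency = 48.8 / 236 * 100
= 20.68%

20.68


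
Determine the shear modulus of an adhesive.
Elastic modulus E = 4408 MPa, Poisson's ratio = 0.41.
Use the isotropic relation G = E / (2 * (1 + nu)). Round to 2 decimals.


G = 4408 / (2*(1+0.41)) = 4408 / 2.82
= 1563.12 MPa

1563.12


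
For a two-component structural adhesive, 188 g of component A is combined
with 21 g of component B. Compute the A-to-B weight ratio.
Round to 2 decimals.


Weight ratio A:B = 188 / 21
= 8.95

8.95


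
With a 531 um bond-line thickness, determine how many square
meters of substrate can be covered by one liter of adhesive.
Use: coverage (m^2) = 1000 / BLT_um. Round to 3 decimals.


Coverage = 1000 / 531 = 1.883 m^2

1.883


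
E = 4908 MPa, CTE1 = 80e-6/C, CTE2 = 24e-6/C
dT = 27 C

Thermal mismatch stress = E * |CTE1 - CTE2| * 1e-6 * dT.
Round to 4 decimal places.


= 4908 * 56e-6 * 27
= 7.4209 MPa

7.4209


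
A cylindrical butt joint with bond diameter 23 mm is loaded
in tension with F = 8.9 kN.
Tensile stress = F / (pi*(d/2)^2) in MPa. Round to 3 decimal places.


Area = pi * (23/2)^2 = 415.4756 mm^2
Stress = 8.9*1000 / 415.4756
= 21.421 MPa

21.421


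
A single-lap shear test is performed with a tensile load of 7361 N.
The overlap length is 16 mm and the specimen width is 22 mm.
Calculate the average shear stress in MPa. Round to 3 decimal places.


Shear stress = F / (overlap * width)
= 7361 / (16 * 22)
= 7361 / 352
= 20.912 MPa

20.912


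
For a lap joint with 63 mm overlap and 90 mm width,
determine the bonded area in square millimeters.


Area = 63 * 90 = 5670 mm^2

5670


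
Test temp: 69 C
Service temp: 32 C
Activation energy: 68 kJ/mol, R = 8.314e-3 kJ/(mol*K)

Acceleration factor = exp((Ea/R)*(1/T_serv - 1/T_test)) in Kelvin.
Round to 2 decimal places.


AF = exp((68/0.008314)*(1/305.15 - 1/342.15))
= 18.15

18.15


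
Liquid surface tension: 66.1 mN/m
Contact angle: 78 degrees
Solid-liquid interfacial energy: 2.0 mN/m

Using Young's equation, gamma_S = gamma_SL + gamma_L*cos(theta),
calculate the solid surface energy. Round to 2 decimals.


gamma_S = 2.0 + 66.1 * cos(78)
= 15.74 mN/m

15.74


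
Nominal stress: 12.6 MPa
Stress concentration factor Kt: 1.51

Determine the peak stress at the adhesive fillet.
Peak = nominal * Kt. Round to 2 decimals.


Peak stress = 12.6 * 1.51
= 19.03 MPa

19.03


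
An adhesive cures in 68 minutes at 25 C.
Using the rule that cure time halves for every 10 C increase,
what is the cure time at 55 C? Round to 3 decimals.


Factor = 2^((55 - 25) / 10) = 8.0000
Cure time = 68 / 8.0000
= 8.500 minutes

8.500


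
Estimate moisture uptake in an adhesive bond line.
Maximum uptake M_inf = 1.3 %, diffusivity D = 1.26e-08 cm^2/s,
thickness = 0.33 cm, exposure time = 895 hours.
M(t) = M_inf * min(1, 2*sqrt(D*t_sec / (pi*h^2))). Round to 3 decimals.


Convert time: 895 h = 3222000 s
ratio = min(1, 2*sqrt(1.26e-08*3222000/(pi*0.33^2)))
= 0.688952
M(t) = 1.3 * 0.688952 = 0.896%

0.896


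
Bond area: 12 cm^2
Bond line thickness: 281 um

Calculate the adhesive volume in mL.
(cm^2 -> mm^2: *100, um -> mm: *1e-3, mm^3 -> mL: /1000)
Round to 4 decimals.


V = 12*100 * 281*1e-3 / 1000
= 0.3372 mL

0.3372


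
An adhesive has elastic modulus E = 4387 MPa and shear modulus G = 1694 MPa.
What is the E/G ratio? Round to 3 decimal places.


E/G = 4387 / 1694 = 2.590

2.590


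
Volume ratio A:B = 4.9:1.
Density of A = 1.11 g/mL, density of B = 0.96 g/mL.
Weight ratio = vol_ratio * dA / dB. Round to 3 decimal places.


Wt ratio = 4.9 * 1.11 / 0.96
= 5.666

5.666


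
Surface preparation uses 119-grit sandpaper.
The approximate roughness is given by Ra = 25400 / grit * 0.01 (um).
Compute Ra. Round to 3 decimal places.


Ra = 25400 / 119 * 0.01
= 254 / 119
= 2.134 um

2.134


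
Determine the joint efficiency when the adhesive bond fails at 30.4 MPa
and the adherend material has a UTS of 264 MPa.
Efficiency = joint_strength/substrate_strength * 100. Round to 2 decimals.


Joint efficiency = 30.4 / 264 * 100
= 11.52%

11.52


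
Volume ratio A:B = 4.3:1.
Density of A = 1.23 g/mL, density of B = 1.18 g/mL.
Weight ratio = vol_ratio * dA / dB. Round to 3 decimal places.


Wt ratio = 4.3 * 1.23 / 1.18
= 4.482

4.482


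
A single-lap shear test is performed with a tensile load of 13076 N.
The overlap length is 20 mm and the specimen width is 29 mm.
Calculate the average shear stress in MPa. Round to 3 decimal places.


Shear stress = F / (overlap * width)
= 13076 / (20 * 29)
= 13076 / 580
= 22.545 MPa

22.545


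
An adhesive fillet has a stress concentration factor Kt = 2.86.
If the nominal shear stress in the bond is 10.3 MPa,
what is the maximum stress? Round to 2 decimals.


Max stress = 10.3 * 2.86 = 29.46 MPa

29.46


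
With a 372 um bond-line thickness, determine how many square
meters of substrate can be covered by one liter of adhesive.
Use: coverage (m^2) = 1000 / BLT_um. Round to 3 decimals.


Coverage = 1000 / 372 = 2.688 m^2

2.688


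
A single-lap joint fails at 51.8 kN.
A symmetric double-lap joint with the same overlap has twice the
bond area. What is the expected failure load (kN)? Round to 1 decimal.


Double-lap load = 2 * 51.8 = 103.6 kN

103.6


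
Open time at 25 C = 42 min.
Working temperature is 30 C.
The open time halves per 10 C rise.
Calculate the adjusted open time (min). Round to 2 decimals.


factor = 2^((30 - 25) / 10) = 1.4142
ot = 42 / 1.4142 = 29.70 min

29.70


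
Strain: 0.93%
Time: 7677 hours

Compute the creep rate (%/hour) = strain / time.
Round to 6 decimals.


Creep rate = 0.93 / 7677
= 0.000121 %/h

0.000121


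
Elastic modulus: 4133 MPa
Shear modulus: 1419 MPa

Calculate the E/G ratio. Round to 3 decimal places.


E / G = 4133 / 1419 = 2.913

2.913


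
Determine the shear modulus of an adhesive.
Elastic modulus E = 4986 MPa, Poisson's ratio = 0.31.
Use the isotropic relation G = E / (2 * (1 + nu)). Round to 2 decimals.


G = 4986 / (2*(1+0.31)) = 4986 / 2.62
= 1903.05 MPa

1903.05


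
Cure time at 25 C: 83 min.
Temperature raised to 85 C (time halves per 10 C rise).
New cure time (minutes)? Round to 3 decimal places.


Acceleration factor = 2^(60/10) = 64.0000
New time = 83 / 64.0000 = 1.297 min

1.297


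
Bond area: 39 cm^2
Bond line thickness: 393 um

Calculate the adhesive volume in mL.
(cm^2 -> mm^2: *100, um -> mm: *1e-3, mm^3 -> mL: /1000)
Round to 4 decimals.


V = 39*100 * 393*1e-3 / 1000
= 1.5327 mL

1.5327


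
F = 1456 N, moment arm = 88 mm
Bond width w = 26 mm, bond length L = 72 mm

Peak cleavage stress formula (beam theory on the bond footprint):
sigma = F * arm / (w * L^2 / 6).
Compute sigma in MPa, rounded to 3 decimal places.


sigma = (1456 * 88) / (26 * 5184 / 6)
= 128128 * 6 / 134784
= 768768 / 134784
= 5.704 MPa

5.704


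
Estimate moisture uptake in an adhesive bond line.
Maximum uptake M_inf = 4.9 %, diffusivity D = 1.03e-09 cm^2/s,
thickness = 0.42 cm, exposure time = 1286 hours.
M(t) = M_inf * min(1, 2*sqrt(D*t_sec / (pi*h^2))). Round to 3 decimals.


Convert time: 1286 h = 4629600 s
ratio = min(1, 2*sqrt(1.03e-09*4629600/(pi*0.42^2)))
= 0.185522
M(t) = 4.9 * 0.185522 = 0.909%

0.909


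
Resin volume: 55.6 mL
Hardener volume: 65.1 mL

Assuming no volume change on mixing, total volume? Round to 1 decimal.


V_total = 55.6 + 65.1 = 120.7 mL

120.7


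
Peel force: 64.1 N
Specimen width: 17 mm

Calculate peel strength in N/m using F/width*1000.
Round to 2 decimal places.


Peel strength = 64.1 / 17 * 1000 = 3770.59 N/m

3770.59


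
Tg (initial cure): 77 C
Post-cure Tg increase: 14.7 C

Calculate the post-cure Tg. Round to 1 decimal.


Post-cure Tg = 77 + 14.7 = 91.7 C

91.7


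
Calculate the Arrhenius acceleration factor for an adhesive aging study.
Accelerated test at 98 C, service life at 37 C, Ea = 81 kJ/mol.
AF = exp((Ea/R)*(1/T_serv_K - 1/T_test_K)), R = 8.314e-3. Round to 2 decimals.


T_test = 371.15 K, T_serv = 310.15 K
Ea/R = 81 / 0.008314 = 9742.60
AF = exp(9742.60 * (1/310.15 - 1/371.15))
= 174.65

174.65


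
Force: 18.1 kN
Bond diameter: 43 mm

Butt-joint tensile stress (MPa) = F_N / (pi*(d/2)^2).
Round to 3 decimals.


F_N = 18.1 * 1000 = 18100.0 N
A = pi*(21.5)^2 = 1452.2012 mm^2
stress = 18100.0 / 1452.2012 = 12.464 MPa

12.464


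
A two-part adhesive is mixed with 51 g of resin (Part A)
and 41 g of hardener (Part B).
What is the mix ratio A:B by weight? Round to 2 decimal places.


Mix ratio = mass_A / mass_B
= 51 / 41
= 1.24

1.24


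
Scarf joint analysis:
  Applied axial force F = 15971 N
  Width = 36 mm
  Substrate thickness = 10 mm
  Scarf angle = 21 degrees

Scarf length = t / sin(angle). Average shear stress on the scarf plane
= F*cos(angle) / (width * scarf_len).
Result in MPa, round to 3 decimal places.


Scarf length = 10 / sin(21 deg) = 27.9043 mm
cos(21 deg) = 0.933580
Shear = 15971 * 0.933580 / (36 * 27.9043)
= 14.843 MPa

14.843


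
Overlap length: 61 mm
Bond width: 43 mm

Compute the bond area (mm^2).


Bond area = 61 * 43 = 2623 mm^2

2623


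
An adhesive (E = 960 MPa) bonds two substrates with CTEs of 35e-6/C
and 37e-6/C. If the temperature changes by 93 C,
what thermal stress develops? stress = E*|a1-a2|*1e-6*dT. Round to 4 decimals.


Stress = 960 * |35 - 37| * 1e-6 * 93
= 0.1786 MPa

0.1786


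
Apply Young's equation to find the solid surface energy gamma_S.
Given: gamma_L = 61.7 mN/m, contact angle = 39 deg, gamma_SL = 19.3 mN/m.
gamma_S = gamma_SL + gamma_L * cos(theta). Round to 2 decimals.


theta_rad = 39 * pi/180 = 0.680678
gamma_S = 19.3 + 61.7 * cos(0.680678)
= 67.25 mN/m

67.25


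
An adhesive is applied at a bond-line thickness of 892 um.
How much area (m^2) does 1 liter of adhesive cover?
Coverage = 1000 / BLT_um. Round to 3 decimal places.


Coverage = 1000 / 892 = 1.121 m^2

1.121


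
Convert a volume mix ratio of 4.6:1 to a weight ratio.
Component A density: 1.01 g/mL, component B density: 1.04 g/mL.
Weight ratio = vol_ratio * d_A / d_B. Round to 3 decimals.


= 4.6 * 1.01 / 1.04 = 4.467

4.467


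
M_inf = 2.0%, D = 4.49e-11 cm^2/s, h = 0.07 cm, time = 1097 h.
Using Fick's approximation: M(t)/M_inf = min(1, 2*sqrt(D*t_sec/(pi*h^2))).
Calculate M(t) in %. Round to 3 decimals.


t = 3949200 s
ratio = min(1, 2*sqrt(4.49e-11*3949200/(pi*0.0049)))
= 0.214652
M(t) = 2.0 * 0.214652 = 0.429%

0.429


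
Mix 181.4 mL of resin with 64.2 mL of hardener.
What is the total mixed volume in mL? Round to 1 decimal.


Total = 181.4 + 64.2 = 245.6 mL

245.6


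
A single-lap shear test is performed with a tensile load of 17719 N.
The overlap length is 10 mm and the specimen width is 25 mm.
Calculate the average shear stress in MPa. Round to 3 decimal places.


Shear stress = F / (overlap * width)
= 17719 / (10 * 25)
= 17719 / 250
= 70.876 MPa

70.876


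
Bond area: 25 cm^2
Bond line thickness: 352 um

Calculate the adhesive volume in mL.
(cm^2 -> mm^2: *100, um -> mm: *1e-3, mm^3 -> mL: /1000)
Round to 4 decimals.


V = 25*100 * 352*1e-3 / 1000
= 0.8800 mL

0.8800


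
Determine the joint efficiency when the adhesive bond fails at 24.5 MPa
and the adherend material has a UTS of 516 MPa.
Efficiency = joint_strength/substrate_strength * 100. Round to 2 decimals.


Joint efficiency = 24.5 / 516 * 100
= 4.75%

4.75


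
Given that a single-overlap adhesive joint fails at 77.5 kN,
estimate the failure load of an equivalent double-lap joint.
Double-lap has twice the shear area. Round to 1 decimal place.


Double-lap factor = 2
Expected load = 77.5 * 2 = 155.0 kN

155.0


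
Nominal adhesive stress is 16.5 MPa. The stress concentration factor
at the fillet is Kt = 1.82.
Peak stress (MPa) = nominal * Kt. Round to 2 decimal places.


Peak = 16.5 * 1.82 = 30.03 MPa

30.03


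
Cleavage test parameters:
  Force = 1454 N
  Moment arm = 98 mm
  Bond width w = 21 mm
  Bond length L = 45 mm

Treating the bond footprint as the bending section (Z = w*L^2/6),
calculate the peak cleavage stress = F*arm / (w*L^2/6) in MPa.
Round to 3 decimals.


M = 1454 * 98 = 142492 N*mm
Z = 21 * 45^2 / 6 = 42525 / 6 mm^3
sigma = M / Z = 6 * 142492 / 42525 = 854952 / 42525
= 20.105 MPa

20.105


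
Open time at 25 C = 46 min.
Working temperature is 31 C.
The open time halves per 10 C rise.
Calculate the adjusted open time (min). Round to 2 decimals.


factor = 2^((31 - 25) / 10) = 1.5157
ot = 46 / 1.5157 = 30.35 min

30.35


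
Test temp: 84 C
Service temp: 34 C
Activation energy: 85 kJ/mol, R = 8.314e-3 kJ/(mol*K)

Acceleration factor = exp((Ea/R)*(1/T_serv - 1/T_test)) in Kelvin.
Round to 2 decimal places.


AF = exp((85/0.008314)*(1/307.15 - 1/357.15))
= 105.63

105.63


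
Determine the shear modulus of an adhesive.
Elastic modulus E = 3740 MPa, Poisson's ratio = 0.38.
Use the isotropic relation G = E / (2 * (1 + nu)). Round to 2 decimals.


G = 3740 / (2*(1+0.38)) = 3740 / 2.76
= 1355.07 MPa

1355.07


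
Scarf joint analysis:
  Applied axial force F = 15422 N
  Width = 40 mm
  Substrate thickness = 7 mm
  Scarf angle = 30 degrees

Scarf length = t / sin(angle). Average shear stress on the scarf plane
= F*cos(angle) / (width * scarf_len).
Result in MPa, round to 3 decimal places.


Scarf length = 7 / sin(30 deg) = 14.0000 mm
cos(30 deg) = 0.866025
Shear = 15422 * 0.866025 / (40 * 14.0000)
= 23.850 MPa

23.850
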